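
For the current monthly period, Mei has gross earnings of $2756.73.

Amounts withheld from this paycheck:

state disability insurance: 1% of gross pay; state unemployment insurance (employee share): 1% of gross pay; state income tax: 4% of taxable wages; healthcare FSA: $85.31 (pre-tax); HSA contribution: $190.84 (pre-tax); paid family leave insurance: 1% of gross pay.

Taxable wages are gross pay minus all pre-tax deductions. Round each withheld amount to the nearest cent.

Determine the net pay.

$2298.65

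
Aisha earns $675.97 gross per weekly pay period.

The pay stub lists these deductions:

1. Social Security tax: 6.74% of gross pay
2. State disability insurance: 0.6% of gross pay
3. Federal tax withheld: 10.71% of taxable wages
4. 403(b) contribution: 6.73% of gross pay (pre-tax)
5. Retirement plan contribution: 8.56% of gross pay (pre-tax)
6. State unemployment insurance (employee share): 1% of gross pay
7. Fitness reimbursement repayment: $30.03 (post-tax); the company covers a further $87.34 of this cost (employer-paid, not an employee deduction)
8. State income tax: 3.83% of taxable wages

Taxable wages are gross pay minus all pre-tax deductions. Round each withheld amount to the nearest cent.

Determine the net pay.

Retirement plan contribution: $675.97 × 0.0856 = $57.86
403(b) contribution: $675.97 × 0.0673 = $45.49
Pre-tax total = $57.86 + $45.49 = $103.35
Taxable wages = $675.97 − $103.35 = $572.62
Federal tax withheld: $572.62 × 0.1071 = $61.33
State income tax: $572.62 × 0.0383 = $21.93
Social Security tax: $675.97 × 0.0674 = $45.56
State unemployment insurance (employee share): $675.97 × 0.01 = $6.76
State disability insurance: $675.97 × 0.006 = $4.06
Fitness reimbursement repayment: $30.03
(Employer's $87.34 toward fitness reimbursement repayment is not withheld from the employee.)
Total deductions = $57.86 + $45.49 + $61.33 + $21.93 + $45.56 + $6.76 + $4.06 + $30.03 = $273.02
Net pay = $675.97 − $273.02 = $402.95

$402.95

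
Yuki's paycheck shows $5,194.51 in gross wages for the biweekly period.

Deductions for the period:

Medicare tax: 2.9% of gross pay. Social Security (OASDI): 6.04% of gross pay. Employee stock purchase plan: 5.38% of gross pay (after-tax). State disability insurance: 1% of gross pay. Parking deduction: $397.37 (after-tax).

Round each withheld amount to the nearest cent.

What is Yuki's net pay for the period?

Medicare tax: $5,194.51 × 0.029 = $150.64
Social Security (OASDI): $5,194.51 × 0.0604 = $313.75
State disability insurance: $5,194.51 × 0.01 = $51.95
Employee stock purchase plan: $5,194.51 × 0.0538 = $279.46
Parking deduction: $397.37
Total deductions = $150.64 + $313.75 + $51.95 + $279.46 + $397.37 = $1,193.17
Net pay = $5,194.51 − $1,193.17 = $4,001.34

$4,001.34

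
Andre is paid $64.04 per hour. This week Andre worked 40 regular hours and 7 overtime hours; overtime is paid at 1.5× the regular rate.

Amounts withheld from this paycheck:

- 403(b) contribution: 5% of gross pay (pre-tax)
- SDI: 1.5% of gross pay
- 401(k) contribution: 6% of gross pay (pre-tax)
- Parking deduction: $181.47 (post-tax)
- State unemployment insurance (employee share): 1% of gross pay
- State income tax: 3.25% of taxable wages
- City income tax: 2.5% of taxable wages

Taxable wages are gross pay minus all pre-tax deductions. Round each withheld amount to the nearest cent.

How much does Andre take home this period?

$2,450.46

Regular pay: 40 × $64.04 = $2,561.60
Overtime pay: 7 × $64.04 × 1.5 = $672.42
Gross pay = $2,561.60 + $672.42 = $3,234.02
401(k) contribution: $3,234.02 × 0.06 = $194.04
403(b) contribution: $3,234.02 × 0.05 = $161.70
Pre-tax total = $194.04 + $161.70 = $355.74
Taxable wages = $3,234.02 − $355.74 = $2,878.28
City income tax: $2,878.28 × 0.025 = $71.96
State income tax: $2,878.28 × 0.0325 = $93.54
SDI: $3,234.02 × 0.015 = $48.51
State unemployment insurance (employee share): $3,234.02 × 0.01 = $32.34
Parking deduction: $181.47
Total deductions = $194.04 + $161.70 + $71.96 + $93.54 + $48.51 + $32.34 + $181.47 = $783.56
Net pay = $3,234.02 − $783.56 = $2,450.46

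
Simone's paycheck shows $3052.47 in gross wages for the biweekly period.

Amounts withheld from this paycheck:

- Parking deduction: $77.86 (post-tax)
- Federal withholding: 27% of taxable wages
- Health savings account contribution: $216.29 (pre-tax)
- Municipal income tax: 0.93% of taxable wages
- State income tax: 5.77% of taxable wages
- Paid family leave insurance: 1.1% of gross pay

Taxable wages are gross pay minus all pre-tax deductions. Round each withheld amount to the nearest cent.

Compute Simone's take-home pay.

Health savings account contribution: $216.29
Taxable wages = $3052.47 − $216.29 = $2836.18
State income tax: $2836.18 × 0.0577 = $163.65
Federal withholding: $2836.18 × 0.27 = $765.77
Municipal income tax: $2836.18 × 0.0093 = $26.38
Paid family leave insurance: $3052.47 × 0.011 = $33.58
Parking deduction: $77.86
Total deductions = $216.29 + $163.65 + $765.77 + $26.38 + $33.58 + $77.86 = $1283.53
Net pay = $3052.47 − $1283.53 = $1768.94

$1768.94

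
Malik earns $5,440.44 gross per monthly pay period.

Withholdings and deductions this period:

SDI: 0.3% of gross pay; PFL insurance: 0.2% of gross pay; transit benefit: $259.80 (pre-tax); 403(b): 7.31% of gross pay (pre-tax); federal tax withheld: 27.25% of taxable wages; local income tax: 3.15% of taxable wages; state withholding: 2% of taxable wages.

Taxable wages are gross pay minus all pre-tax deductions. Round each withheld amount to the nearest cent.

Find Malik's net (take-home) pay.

$3,206.07

403(b): $5,440.44 × 0.0731 = $397.70
Transit benefit: $259.80
Pre-tax total = $397.70 + $259.80 = $657.50
Taxable wages = $5,440.44 − $657.50 = $4,782.94
Federal tax withheld: $4,782.94 × 0.2725 = $1,303.35
Local income tax: $4,782.94 × 0.0315 = $150.66
State withholding: $4,782.94 × 0.02 = $95.66
PFL insurance: $5,440.44 × 0.002 = $10.88
SDI: $5,440.44 × 0.003 = $16.32
Total deductions = $397.70 + $259.80 + $1,303.35 + $150.66 + $95.66 + $10.88 + $16.32 = $2,234.37
Net pay = $5,440.44 − $2,234.37 = $3,206.07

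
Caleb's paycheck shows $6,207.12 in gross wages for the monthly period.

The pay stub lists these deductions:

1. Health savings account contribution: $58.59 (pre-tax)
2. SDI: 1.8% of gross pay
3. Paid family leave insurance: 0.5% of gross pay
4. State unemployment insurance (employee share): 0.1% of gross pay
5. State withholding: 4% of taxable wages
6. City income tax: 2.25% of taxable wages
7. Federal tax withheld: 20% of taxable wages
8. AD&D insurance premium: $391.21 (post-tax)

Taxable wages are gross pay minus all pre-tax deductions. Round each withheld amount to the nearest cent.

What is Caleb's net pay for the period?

$3,994.35

Health savings account contribution: $58.59
Taxable wages = $6,207.12 − $58.59 = $6,148.53
Federal tax withheld: $6,148.53 × 0.2 = $1,229.71
State withholding: $6,148.53 × 0.04 = $245.94
City income tax: $6,148.53 × 0.0225 = $138.34
State unemployment insurance (employee share): $6,207.12 × 0.001 = $6.21
Paid family leave insurance: $6,207.12 × 0.005 = $31.04
SDI: $6,207.12 × 0.018 = $111.73
AD&D insurance premium: $391.21
Total deductions = $58.59 + $1,229.71 + $245.94 + $138.34 + $6.21 + $31.04 + $111.73 + $391.21 = $2,212.77
Net pay = $6,207.12 − $2,212.77 = $3,994.35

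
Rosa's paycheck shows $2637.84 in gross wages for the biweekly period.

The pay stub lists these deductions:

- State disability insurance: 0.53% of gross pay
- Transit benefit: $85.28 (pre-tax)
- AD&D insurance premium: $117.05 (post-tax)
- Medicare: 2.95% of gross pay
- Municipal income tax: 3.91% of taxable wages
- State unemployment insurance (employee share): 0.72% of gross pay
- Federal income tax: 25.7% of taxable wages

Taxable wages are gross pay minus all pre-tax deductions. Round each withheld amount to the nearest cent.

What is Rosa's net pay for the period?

$1568.90

Transit benefit: $85.28
Taxable wages = $2637.84 − $85.28 = $2552.56
Municipal income tax: $2552.56 × 0.0391 = $99.81
Federal income tax: $2552.56 × 0.257 = $656.01
State unemployment insurance (employee share): $2637.84 × 0.0072 = $18.99
Medicare: $2637.84 × 0.0295 = $77.82
State disability insurance: $2637.84 × 0.0053 = $13.98
AD&D insurance premium: $117.05
Total deductions = $85.28 + $99.81 + $656.01 + $18.99 + $77.82 + $13.98 + $117.05 = $1068.94
Net pay = $2637.84 − $1068.94 = $1568.90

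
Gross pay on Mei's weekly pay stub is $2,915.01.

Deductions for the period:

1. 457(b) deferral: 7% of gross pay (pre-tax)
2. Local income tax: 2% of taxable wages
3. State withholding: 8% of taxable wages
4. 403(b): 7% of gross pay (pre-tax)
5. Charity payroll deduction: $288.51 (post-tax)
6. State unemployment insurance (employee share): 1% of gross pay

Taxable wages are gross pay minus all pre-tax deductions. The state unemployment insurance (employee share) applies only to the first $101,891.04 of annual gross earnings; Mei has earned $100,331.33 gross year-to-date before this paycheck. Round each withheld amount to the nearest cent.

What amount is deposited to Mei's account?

403(b): $2,915.01 × 0.07 = $204.05
457(b) deferral: $2,915.01 × 0.07 = $204.05
Pre-tax total = $204.05 + $204.05 = $408.10
Taxable wages = $2,915.01 − $408.10 = $2,506.91
State withholding: $2,506.91 × 0.08 = $200.55
Local income tax: $2,506.91 × 0.02 = $50.14
State unemployment insurance (employee share): only $101,891.04 − $100,331.33 = $1,559.71 of this check is subject → $1,559.71 × 0.01 = $15.60
Charity payroll deduction: $288.51
Total deductions = $204.05 + $204.05 + $200.55 + $50.14 + $15.60 + $288.51 = $962.90
Net pay = $2,915.01 − $962.90 = $1,952.11

$1,952.11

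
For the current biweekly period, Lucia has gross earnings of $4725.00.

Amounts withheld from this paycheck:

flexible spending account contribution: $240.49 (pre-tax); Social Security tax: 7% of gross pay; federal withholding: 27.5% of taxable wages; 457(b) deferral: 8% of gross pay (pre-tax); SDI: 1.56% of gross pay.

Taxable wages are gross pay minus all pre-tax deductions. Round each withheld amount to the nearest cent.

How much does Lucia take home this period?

$2572.76

457(b) deferral: $4725.00 × 0.08 = $378.00
Flexible spending account contribution: $240.49
Pre-tax total = $378.00 + $240.49 = $618.49
Taxable wages = $4725.00 − $618.49 = $4106.51
Federal withholding: $4106.51 × 0.275 = $1129.29
SDI: $4725.00 × 0.0156 = $73.71
Social Security tax: $4725.00 × 0.07 = $330.75
Total deductions = $378.00 + $240.49 + $1129.29 + $73.71 + $330.75 = $2152.24
Net pay = $4725.00 − $2152.24 = $2572.76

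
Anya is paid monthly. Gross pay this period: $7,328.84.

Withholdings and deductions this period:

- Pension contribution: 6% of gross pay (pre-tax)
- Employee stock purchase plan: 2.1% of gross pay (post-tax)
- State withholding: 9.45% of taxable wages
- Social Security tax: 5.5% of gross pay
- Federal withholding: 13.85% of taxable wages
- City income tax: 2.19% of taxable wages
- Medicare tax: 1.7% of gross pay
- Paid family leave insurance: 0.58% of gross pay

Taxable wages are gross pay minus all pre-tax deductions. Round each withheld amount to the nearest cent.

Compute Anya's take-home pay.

Pension contribution: $7,328.84 × 0.06 = $439.73
Taxable wages = $7,328.84 − $439.73 = $6,889.11
Federal withholding: $6,889.11 × 0.1385 = $954.14
City income tax: $6,889.11 × 0.0219 = $150.87
State withholding: $6,889.11 × 0.0945 = $651.02
Medicare tax: $7,328.84 × 0.017 = $124.59
Paid family leave insurance: $7,328.84 × 0.0058 = $42.51
Social Security tax: $7,328.84 × 0.055 = $403.09
Employee stock purchase plan: $7,328.84 × 0.021 = $153.91
Total deductions = $439.73 + $954.14 + $150.87 + $651.02 + $124.59 + $42.51 + $403.09 + $153.91 = $2,919.86
Net pay = $7,328.84 − $2,919.86 = $4,408.98

$4,408.98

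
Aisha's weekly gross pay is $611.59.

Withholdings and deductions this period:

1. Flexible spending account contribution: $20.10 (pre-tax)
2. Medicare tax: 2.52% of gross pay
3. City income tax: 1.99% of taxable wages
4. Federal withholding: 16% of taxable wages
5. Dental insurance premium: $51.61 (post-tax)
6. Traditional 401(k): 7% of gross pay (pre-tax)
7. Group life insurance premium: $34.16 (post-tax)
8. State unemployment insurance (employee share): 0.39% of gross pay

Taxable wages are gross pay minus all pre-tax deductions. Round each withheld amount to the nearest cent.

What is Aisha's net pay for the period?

Flexible spending account contribution: $20.10
Traditional 401(k): $611.59 × 0.07 = $42.81
Pre-tax total = $20.10 + $42.81 = $62.91
Taxable wages = $611.59 − $62.91 = $548.68
Federal withholding: $548.68 × 0.16 = $87.79
City income tax: $548.68 × 0.0199 = $10.92
Medicare tax: $611.59 × 0.0252 = $15.41
State unemployment insurance (employee share): $611.59 × 0.0039 = $2.39
Dental insurance premium: $51.61
Group life insurance premium: $34.16
Total deductions = $20.10 + $42.81 + $87.79 + $10.92 + $15.41 + $2.39 + $51.61 + $34.16 = $265.19
Net pay = $611.59 − $265.19 = $346.40

$346.40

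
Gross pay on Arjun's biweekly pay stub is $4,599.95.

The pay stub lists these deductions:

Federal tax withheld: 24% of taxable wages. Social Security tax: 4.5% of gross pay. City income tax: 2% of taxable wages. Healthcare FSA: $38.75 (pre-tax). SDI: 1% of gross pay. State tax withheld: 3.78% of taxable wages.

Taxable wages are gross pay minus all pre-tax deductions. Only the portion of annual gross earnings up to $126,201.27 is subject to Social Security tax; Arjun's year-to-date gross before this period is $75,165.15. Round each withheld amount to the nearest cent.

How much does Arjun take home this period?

$2,949.88

Healthcare FSA: $38.75
Taxable wages = $4,599.95 − $38.75 = $4,561.20
Federal tax withheld: $4,561.20 × 0.24 = $1,094.69
State tax withheld: $4,561.20 × 0.0378 = $172.41
City income tax: $4,561.20 × 0.02 = $91.22
Social Security tax: cap not yet reached, full $4,599.95 is subject → $4,599.95 × 0.045 = $207.00
SDI: $4,599.95 × 0.01 = $46.00
Total deductions = $38.75 + $1,094.69 + $172.41 + $91.22 + $207.00 + $46.00 = $1,650.07
Net pay = $4,599.95 − $1,650.07 = $2,949.88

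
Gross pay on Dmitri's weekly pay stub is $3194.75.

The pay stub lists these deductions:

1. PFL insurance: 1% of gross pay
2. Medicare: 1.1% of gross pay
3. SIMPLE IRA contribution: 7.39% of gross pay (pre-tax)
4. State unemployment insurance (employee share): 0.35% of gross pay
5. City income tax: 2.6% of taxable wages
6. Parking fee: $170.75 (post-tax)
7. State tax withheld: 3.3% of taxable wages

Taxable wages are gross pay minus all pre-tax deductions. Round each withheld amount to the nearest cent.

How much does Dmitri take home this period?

SIMPLE IRA contribution: $3194.75 × 0.0739 = $236.09
Taxable wages = $3194.75 − $236.09 = $2958.66
City income tax: $2958.66 × 0.026 = $76.93
State tax withheld: $2958.66 × 0.033 = $97.64
PFL insurance: $3194.75 × 0.01 = $31.95
State unemployment insurance (employee share): $3194.75 × 0.0035 = $11.18
Medicare: $3194.75 × 0.011 = $35.14
Parking fee: $170.75
Total deductions = $236.09 + $76.93 + $97.64 + $31.95 + $11.18 + $35.14 + $170.75 = $659.68
Net pay = $3194.75 − $659.68 = $2535.07

$2535.07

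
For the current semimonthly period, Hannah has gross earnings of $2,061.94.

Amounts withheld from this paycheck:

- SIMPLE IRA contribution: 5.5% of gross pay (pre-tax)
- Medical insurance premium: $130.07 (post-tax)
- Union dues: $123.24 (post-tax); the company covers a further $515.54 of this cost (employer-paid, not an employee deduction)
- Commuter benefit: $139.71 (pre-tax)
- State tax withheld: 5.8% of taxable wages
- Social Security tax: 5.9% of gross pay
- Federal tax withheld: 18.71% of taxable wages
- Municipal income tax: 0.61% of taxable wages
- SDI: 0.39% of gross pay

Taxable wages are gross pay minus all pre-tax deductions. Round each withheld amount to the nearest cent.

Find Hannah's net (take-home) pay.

Commuter benefit: $139.71
SIMPLE IRA contribution: $2,061.94 × 0.055 = $113.41
Pre-tax total = $139.71 + $113.41 = $253.12
Taxable wages = $2,061.94 − $253.12 = $1,808.82
Federal tax withheld: $1,808.82 × 0.1871 = $338.43
Municipal income tax: $1,808.82 × 0.0061 = $11.03
State tax withheld: $1,808.82 × 0.058 = $104.91
Social Security tax: $2,061.94 × 0.059 = $121.65
SDI: $2,061.94 × 0.0039 = $8.04
Medical insurance premium: $130.07
Union dues: $123.24
(Employer's $515.54 toward union dues is not withheld from the employee.)
Total deductions = $139.71 + $113.41 + $338.43 + $11.03 + $104.91 + $121.65 + $8.04 + $130.07 + $123.24 = $1,090.49
Net pay = $2,061.94 − $1,090.49 = $971.45

$971.45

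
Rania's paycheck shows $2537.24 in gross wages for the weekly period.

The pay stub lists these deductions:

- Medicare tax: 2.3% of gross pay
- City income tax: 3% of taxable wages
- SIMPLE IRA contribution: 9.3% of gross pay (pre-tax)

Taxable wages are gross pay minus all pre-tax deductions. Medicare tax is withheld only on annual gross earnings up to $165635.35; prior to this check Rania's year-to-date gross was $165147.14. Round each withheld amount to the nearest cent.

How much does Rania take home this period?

SIMPLE IRA contribution: $2537.24 × 0.093 = $235.96
Taxable wages = $2537.24 − $235.96 = $2301.28
City income tax: $2301.28 × 0.03 = $69.04
Medicare tax: only $165635.35 − $165147.14 = $488.21 of this check is subject → $488.21 × 0.023 = $11.23
Total deductions = $235.96 + $69.04 + $11.23 = $316.23
Net pay = $2537.24 − $316.23 = $2221.01

$2221.01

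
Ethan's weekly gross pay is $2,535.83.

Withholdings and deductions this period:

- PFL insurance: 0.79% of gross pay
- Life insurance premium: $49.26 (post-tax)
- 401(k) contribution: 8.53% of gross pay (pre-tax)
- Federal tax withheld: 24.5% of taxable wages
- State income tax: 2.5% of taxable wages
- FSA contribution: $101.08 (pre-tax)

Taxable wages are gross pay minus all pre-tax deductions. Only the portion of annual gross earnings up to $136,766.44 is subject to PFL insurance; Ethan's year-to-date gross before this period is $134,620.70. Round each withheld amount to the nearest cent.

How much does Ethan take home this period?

401(k) contribution: $2,535.83 × 0.0853 = $216.31
FSA contribution: $101.08
Pre-tax total = $216.31 + $101.08 = $317.39
Taxable wages = $2,535.83 − $317.39 = $2,218.44
State income tax: $2,218.44 × 0.025 = $55.46
Federal tax withheld: $2,218.44 × 0.245 = $543.52
PFL insurance: only $136,766.44 − $134,620.70 = $2,145.74 of this check is subject → $2,145.74 × 0.0079 = $16.95
Life insurance premium: $49.26
Total deductions = $216.31 + $101.08 + $55.46 + $543.52 + $16.95 + $49.26 = $982.58
Net pay = $2,535.83 − $982.58 = $1,553.25

$1,553.25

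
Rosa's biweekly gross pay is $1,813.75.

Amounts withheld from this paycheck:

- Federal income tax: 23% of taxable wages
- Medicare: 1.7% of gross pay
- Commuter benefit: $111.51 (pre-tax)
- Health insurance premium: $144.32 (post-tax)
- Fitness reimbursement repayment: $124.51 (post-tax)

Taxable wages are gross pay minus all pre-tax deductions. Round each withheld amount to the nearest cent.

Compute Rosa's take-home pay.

$1,011.06

Commuter benefit: $111.51
Taxable wages = $1,813.75 − $111.51 = $1,702.24
Federal income tax: $1,702.24 × 0.23 = $391.52
Medicare: $1,813.75 × 0.017 = $30.83
Health insurance premium: $144.32
Fitness reimbursement repayment: $124.51
Total deductions = $111.51 + $391.52 + $30.83 + $144.32 + $124.51 = $802.69
Net pay = $1,813.75 − $802.69 = $1,011.06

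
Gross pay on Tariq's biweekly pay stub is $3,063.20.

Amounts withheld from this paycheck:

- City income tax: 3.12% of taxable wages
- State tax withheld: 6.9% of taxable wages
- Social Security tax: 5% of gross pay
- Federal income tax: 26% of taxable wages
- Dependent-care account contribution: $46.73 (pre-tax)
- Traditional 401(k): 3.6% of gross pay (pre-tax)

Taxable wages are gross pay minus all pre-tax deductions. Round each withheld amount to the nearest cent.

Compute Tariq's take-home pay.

Traditional 401(k): $3,063.20 × 0.036 = $110.28
Dependent-care account contribution: $46.73
Pre-tax total = $110.28 + $46.73 = $157.01
Taxable wages = $3,063.20 − $157.01 = $2,906.19
Federal income tax: $2,906.19 × 0.26 = $755.61
City income tax: $2,906.19 × 0.0312 = $90.67
State tax withheld: $2,906.19 × 0.069 = $200.53
Social Security tax: $3,063.20 × 0.05 = $153.16
Total deductions = $110.28 + $46.73 + $755.61 + $90.67 + $200.53 + $153.16 = $1,356.98
Net pay = $3,063.20 − $1,356.98 = $1,706.22

$1,706.22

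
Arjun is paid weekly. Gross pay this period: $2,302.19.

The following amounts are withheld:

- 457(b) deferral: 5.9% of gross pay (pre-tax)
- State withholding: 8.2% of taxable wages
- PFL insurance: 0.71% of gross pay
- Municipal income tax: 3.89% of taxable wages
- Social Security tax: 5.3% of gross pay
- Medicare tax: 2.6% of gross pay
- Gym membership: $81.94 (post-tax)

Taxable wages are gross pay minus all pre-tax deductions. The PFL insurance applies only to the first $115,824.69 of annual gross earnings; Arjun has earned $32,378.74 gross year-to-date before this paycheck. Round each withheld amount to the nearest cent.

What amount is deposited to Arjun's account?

$1,624.28

457(b) deferral: $2,302.19 × 0.059 = $135.83
Taxable wages = $2,302.19 − $135.83 = $2,166.36
State withholding: $2,166.36 × 0.082 = $177.64
Municipal income tax: $2,166.36 × 0.0389 = $84.27
PFL insurance: cap not yet reached, full $2,302.19 is subject → $2,302.19 × 0.0071 = $16.35
Social Security tax: $2,302.19 × 0.053 = $122.02
Medicare tax: $2,302.19 × 0.026 = $59.86
Gym membership: $81.94
Total deductions = $135.83 + $177.64 + $84.27 + $16.35 + $122.02 + $59.86 + $81.94 = $677.91
Net pay = $2,302.19 − $677.91 = $1,624.28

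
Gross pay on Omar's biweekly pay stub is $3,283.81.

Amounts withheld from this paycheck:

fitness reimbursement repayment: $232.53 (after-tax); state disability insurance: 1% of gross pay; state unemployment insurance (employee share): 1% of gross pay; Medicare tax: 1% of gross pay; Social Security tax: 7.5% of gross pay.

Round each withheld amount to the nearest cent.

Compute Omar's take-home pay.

Social Security tax: $3,283.81 × 0.075 = $246.29
Medicare tax: $3,283.81 × 0.01 = $32.84
State disability insurance: $3,283.81 × 0.01 = $32.84
State unemployment insurance (employee share): $3,283.81 × 0.01 = $32.84
Fitness reimbursement repayment: $232.53
Total deductions = $246.29 + $32.84 + $32.84 + $32.84 + $232.53 = $577.34
Net pay = $3,283.81 − $577.34 = $2,706.47

$2,706.47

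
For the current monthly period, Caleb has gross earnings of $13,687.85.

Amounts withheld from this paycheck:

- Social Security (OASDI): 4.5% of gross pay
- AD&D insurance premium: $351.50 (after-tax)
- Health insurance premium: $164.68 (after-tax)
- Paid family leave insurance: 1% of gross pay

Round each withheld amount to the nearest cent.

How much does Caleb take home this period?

$12,418.84

Social Security (OASDI): $13,687.85 × 0.045 = $615.95
Paid family leave insurance: $13,687.85 × 0.01 = $136.88
Health insurance premium: $164.68
AD&D insurance premium: $351.50
Total deductions = $615.95 + $136.88 + $164.68 + $351.50 = $1,269.01
Net pay = $13,687.85 − $1,269.01 = $12,418.84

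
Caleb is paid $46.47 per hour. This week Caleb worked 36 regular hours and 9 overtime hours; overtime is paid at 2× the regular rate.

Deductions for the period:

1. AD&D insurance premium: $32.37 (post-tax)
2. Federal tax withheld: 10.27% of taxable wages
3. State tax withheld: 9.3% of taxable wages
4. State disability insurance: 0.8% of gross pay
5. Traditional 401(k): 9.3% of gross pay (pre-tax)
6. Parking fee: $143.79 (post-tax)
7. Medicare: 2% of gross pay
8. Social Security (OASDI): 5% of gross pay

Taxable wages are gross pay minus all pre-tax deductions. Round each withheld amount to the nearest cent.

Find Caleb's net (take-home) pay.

$1,458.69

Regular pay: 36 × $46.47 = $1,672.92
Overtime pay: 9 × $46.47 × 2 = $836.46
Gross pay = $1,672.92 + $836.46 = $2,509.38
Traditional 401(k): $2,509.38 × 0.093 = $233.37
Taxable wages = $2,509.38 − $233.37 = $2,276.01
State tax withheld: $2,276.01 × 0.093 = $211.67
Federal tax withheld: $2,276.01 × 0.1027 = $233.75
Medicare: $2,509.38 × 0.02 = $50.19
Social Security (OASDI): $2,509.38 × 0.05 = $125.47
State disability insurance: $2,509.38 × 0.008 = $20.08
Parking fee: $143.79
AD&D insurance premium: $32.37
Total deductions = $233.37 + $211.67 + $233.75 + $50.19 + $125.47 + $20.08 + $143.79 + $32.37 = $1,050.69
Net pay = $2,509.38 − $1,050.69 = $1,458.69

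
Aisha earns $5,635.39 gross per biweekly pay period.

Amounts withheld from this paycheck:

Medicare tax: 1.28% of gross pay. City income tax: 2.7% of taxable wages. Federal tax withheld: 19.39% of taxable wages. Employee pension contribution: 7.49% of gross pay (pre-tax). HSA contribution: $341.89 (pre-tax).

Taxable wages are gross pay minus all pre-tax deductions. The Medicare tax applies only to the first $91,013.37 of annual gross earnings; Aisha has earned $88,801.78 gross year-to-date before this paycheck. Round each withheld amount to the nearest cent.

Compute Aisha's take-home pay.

$3,767.00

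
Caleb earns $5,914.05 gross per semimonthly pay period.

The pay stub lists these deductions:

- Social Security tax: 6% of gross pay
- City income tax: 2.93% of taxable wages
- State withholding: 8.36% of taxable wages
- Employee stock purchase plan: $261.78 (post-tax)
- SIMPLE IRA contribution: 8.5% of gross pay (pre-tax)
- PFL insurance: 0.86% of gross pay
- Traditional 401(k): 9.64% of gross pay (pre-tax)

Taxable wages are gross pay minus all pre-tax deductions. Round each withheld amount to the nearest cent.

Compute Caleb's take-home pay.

$3,627.19

SIMPLE IRA contribution: $5,914.05 × 0.085 = $502.69
Traditional 401(k): $5,914.05 × 0.0964 = $570.11
Pre-tax total = $502.69 + $570.11 = $1,072.80
Taxable wages = $5,914.05 − $1,072.80 = $4,841.25
State withholding: $4,841.25 × 0.0836 = $404.73
City income tax: $4,841.25 × 0.0293 = $141.85
Social Security tax: $5,914.05 × 0.06 = $354.84
PFL insurance: $5,914.05 × 0.0086 = $50.86
Employee stock purchase plan: $261.78
Total deductions = $502.69 + $570.11 + $404.73 + $141.85 + $354.84 + $50.86 + $261.78 = $2,286.86
Net pay = $5,914.05 − $2,286.86 = $3,627.19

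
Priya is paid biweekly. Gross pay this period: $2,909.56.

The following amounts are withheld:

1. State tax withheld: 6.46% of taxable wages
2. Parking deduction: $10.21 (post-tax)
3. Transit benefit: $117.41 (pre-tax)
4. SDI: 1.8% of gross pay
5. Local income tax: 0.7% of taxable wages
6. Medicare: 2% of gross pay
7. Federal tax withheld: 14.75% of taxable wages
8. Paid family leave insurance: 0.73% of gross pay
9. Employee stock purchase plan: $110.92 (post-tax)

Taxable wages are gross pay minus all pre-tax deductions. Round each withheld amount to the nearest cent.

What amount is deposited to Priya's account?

$1,927.46

Transit benefit: $117.41
Taxable wages = $2,909.56 − $117.41 = $2,792.15
Local income tax: $2,792.15 × 0.007 = $19.55
Federal tax withheld: $2,792.15 × 0.1475 = $411.84
State tax withheld: $2,792.15 × 0.0646 = $180.37
SDI: $2,909.56 × 0.018 = $52.37
Medicare: $2,909.56 × 0.02 = $58.19
Paid family leave insurance: $2,909.56 × 0.0073 = $21.24
Employee stock purchase plan: $110.92
Parking deduction: $10.21
Total deductions = $117.41 + $19.55 + $411.84 + $180.37 + $52.37 + $58.19 + $21.24 + $110.92 + $10.21 = $982.10
Net pay = $2,909.56 − $982.10 = $1,927.46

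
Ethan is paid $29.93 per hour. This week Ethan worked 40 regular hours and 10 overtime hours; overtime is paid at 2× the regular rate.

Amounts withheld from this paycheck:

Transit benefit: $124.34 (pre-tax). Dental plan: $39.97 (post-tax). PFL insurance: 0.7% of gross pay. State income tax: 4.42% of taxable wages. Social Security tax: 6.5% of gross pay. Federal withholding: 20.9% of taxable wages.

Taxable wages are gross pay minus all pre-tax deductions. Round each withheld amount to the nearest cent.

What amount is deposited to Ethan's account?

$1,078.97

Regular pay: 40 × $29.93 = $1,197.20
Overtime pay: 10 × $29.93 × 2 = $598.60
Gross pay = $1,197.20 + $598.60 = $1,795.80
Transit benefit: $124.34
Taxable wages = $1,795.80 − $124.34 = $1,671.46
State income tax: $1,671.46 × 0.0442 = $73.88
Federal withholding: $1,671.46 × 0.209 = $349.34
PFL insurance: $1,795.80 × 0.007 = $12.57
Social Security tax: $1,795.80 × 0.065 = $116.73
Dental plan: $39.97
Total deductions = $124.34 + $73.88 + $349.34 + $12.57 + $116.73 + $39.97 = $716.83
Net pay = $1,795.80 − $716.83 = $1,078.97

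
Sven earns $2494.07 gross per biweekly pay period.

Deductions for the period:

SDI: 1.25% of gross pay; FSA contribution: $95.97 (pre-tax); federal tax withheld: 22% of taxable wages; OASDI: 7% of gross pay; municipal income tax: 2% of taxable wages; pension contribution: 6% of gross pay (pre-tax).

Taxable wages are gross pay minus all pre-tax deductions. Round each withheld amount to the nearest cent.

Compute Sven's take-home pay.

FSA contribution: $95.97
Pension contribution: $2494.07 × 0.06 = $149.64
Pre-tax total = $95.97 + $149.64 = $245.61
Taxable wages = $2494.07 − $245.61 = $2248.46
Municipal income tax: $2248.46 × 0.02 = $44.97
Federal tax withheld: $2248.46 × 0.22 = $494.66
OASDI: $2494.07 × 0.07 = $174.58
SDI: $2494.07 × 0.0125 = $31.18
Total deductions = $95.97 + $149.64 + $44.97 + $494.66 + $174.58 + $31.18 = $991.00
Net pay = $2494.07 − $991.00 = $1503.07

$1503.07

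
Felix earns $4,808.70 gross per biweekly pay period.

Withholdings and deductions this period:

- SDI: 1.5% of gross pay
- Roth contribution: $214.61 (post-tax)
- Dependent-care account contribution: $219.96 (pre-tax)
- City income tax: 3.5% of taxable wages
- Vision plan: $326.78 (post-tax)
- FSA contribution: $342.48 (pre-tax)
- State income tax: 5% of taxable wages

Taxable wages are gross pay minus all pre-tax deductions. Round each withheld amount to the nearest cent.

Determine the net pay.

$3,271.81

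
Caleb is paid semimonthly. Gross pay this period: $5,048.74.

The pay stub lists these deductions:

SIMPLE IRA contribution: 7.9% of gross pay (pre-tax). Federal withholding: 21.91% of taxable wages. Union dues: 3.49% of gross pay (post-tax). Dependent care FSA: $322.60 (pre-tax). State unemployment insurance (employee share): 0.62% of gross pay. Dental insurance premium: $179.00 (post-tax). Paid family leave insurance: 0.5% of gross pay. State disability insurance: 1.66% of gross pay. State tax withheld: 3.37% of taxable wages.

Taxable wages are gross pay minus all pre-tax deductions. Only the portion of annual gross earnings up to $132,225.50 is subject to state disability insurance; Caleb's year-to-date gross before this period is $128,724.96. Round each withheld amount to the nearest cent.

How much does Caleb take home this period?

Dependent care FSA: $322.60
SIMPLE IRA contribution: $5,048.74 × 0.079 = $398.85
Pre-tax total = $322.60 + $398.85 = $721.45
Taxable wages = $5,048.74 − $721.45 = $4,327.29
State tax withheld: $4,327.29 × 0.0337 = $145.83
Federal withholding: $4,327.29 × 0.2191 = $948.11
Paid family leave insurance: $5,048.74 × 0.005 = $25.24
State disability insurance: only $132,225.50 − $128,724.96 = $3,500.54 of this check is subject → $3,500.54 × 0.0166 = $58.11
State unemployment insurance (employee share): $5,048.74 × 0.0062 = $31.30
Dental insurance premium: $179.00
Union dues: $5,048.74 × 0.0349 = $176.20
Total deductions = $322.60 + $398.85 + $145.83 + $948.11 + $25.24 + $58.11 + $31.30 + $179.00 + $176.20 = $2,285.24
Net pay = $5,048.74 − $2,285.24 = $2,763.50

$2,763.50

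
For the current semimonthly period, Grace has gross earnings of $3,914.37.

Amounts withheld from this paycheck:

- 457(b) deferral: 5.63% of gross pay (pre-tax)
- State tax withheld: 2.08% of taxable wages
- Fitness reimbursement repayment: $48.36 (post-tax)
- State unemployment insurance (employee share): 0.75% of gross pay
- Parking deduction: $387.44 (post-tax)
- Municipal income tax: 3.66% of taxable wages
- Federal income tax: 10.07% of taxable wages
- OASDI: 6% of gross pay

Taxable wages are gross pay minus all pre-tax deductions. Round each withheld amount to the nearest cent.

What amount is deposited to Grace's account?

457(b) deferral: $3,914.37 × 0.0563 = $220.38
Taxable wages = $3,914.37 − $220.38 = $3,693.99
State tax withheld: $3,693.99 × 0.0208 = $76.83
Municipal income tax: $3,693.99 × 0.0366 = $135.20
Federal income tax: $3,693.99 × 0.1007 = $371.98
State unemployment insurance (employee share): $3,914.37 × 0.0075 = $29.36
OASDI: $3,914.37 × 0.06 = $234.86
Parking deduction: $387.44
Fitness reimbursement repayment: $48.36
Total deductions = $220.38 + $76.83 + $135.20 + $371.98 + $29.36 + $234.86 + $387.44 + $48.36 = $1,504.41
Net pay = $3,914.37 − $1,504.41 = $2,409.96

$2,409.96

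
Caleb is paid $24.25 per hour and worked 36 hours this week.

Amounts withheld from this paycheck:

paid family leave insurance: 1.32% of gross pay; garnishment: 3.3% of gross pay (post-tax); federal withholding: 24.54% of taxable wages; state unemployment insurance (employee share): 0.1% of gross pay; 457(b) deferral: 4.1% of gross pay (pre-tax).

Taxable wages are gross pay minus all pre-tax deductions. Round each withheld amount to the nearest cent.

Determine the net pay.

Gross pay: 36 × $24.25 = $873.00
457(b) deferral: $873.00 × 0.041 = $35.79
Taxable wages = $873.00 − $35.79 = $837.21
Federal withholding: $837.21 × 0.2454 = $205.45
State unemployment insurance (employee share): $873.00 × 0.001 = $0.87
Paid family leave insurance: $873.00 × 0.0132 = $11.52
Garnishment: $873.00 × 0.033 = $28.81
Total deductions = $35.79 + $205.45 + $0.87 + $11.52 + $28.81 = $282.44
Net pay = $873.00 − $282.44 = $590.56

$590.56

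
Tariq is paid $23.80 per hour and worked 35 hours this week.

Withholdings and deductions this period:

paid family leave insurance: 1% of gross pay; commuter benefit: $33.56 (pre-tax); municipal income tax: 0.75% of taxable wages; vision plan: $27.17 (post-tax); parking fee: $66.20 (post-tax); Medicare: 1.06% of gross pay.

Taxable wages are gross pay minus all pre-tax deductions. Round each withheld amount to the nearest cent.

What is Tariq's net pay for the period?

$682.91

Gross pay: 35 × $23.80 = $833.00
Commuter benefit: $33.56
Taxable wages = $833.00 − $33.56 = $799.44
Municipal income tax: $799.44 × 0.0075 = $6.00
Medicare: $833.00 × 0.0106 = $8.83
Paid family leave insurance: $833.00 × 0.01 = $8.33
Vision plan: $27.17
Parking fee: $66.20
Total deductions = $33.56 + $6.00 + $8.83 + $8.33 + $27.17 + $66.20 = $150.09
Net pay = $833.00 − $150.09 = $682.91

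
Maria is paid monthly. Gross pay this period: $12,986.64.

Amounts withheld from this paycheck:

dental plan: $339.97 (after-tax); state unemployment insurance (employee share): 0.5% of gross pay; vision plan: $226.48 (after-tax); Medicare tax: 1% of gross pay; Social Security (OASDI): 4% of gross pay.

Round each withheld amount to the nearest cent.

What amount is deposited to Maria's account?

$11,705.92

Medicare tax: $12,986.64 × 0.01 = $129.87
State unemployment insurance (employee share): $12,986.64 × 0.005 = $64.93
Social Security (OASDI): $12,986.64 × 0.04 = $519.47
Dental plan: $339.97
Vision plan: $226.48
Total deductions = $129.87 + $64.93 + $519.47 + $339.97 + $226.48 = $1,280.72
Net pay = $12,986.64 − $1,280.72 = $11,705.92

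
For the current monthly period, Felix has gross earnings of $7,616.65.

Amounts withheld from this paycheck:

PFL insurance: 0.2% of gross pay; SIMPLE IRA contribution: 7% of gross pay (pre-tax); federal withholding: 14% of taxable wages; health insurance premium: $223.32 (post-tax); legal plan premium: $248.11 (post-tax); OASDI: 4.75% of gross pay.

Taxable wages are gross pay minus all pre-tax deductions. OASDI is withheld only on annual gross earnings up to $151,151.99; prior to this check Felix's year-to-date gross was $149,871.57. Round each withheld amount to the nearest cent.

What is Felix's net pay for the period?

SIMPLE IRA contribution: $7,616.65 × 0.07 = $533.17
Taxable wages = $7,616.65 − $533.17 = $7,083.48
Federal withholding: $7,083.48 × 0.14 = $991.69
PFL insurance: $7,616.65 × 0.002 = $15.23
OASDI: only $151,151.99 − $149,871.57 = $1,280.42 of this check is subject → $1,280.42 × 0.0475 = $60.82
Legal plan premium: $248.11
Health insurance premium: $223.32
Total deductions = $533.17 + $991.69 + $15.23 + $60.82 + $248.11 + $223.32 = $2,072.34
Net pay = $7,616.65 − $2,072.34 = $5,544.31

$5,544.31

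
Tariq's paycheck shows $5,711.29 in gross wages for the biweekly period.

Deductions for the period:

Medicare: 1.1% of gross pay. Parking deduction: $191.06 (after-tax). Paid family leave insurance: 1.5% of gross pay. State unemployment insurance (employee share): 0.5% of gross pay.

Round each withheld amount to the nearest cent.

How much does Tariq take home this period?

$5,343.18

Paid family leave insurance: $5,711.29 × 0.015 = $85.67
State unemployment insurance (employee share): $5,711.29 × 0.005 = $28.56
Medicare: $5,711.29 × 0.011 = $62.82
Parking deduction: $191.06
Total deductions = $85.67 + $28.56 + $62.82 + $191.06 = $368.11
Net pay = $5,711.29 − $368.11 = $5,343.18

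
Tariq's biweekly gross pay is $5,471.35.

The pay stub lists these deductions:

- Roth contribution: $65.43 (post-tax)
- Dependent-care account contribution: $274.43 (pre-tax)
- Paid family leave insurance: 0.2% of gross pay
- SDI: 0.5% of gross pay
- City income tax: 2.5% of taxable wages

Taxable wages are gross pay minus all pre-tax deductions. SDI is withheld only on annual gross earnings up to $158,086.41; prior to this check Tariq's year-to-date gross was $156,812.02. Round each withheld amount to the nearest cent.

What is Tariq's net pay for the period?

$4,984.26

Dependent-care account contribution: $274.43
Taxable wages = $5,471.35 − $274.43 = $5,196.92
City income tax: $5,196.92 × 0.025 = $129.92
Paid family leave insurance: $5,471.35 × 0.002 = $10.94
SDI: only $158,086.41 − $156,812.02 = $1,274.39 of this check is subject → $1,274.39 × 0.005 = $6.37
Roth contribution: $65.43
Total deductions = $274.43 + $129.92 + $10.94 + $6.37 + $65.43 = $487.09
Net pay = $5,471.35 − $487.09 = $4,984.26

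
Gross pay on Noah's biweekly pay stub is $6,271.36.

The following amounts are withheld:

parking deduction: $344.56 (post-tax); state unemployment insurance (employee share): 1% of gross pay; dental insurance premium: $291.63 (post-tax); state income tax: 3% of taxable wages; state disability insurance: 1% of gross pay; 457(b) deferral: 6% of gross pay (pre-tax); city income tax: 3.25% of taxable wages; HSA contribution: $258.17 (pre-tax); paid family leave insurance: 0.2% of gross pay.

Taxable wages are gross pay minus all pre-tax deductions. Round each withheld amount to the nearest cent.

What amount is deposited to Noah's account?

HSA contribution: $258.17
457(b) deferral: $6,271.36 × 0.06 = $376.28
Pre-tax total = $258.17 + $376.28 = $634.45
Taxable wages = $6,271.36 − $634.45 = $5,636.91
State income tax: $5,636.91 × 0.03 = $169.11
City income tax: $5,636.91 × 0.0325 = $183.20
State unemployment insurance (employee share): $6,271.36 × 0.01 = $62.71
Paid family leave insurance: $6,271.36 × 0.002 = $12.54
State disability insurance: $6,271.36 × 0.01 = $62.71
Dental insurance premium: $291.63
Parking deduction: $344.56
Total deductions = $258.17 + $376.28 + $169.11 + $183.20 + $62.71 + $12.54 + $62.71 + $291.63 + $344.56 = $1,760.91
Net pay = $6,271.36 − $1,760.91 = $4,510.45

$4,510.45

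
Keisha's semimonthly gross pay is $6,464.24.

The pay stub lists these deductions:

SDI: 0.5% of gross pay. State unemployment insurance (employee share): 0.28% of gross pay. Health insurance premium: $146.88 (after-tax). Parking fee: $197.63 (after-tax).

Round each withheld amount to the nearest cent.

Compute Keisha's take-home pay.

SDI: $6,464.24 × 0.005 = $32.32
State unemployment insurance (employee share): $6,464.24 × 0.0028 = $18.10
Parking fee: $197.63
Health insurance premium: $146.88
Total deductions = $32.32 + $18.10 + $197.63 + $146.88 = $394.93
Net pay = $6,464.24 − $394.93 = $6,069.31

$6,069.31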